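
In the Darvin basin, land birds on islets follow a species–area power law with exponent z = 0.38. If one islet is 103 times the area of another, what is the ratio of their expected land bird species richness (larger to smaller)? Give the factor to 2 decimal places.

S₂/S₁ = (A₂/A₁)^z = 103^0.38
ln(S₂/S₁) = 0.38 × ln 103 = 0.38 × 4.6347 = 1.7612
S₂/S₁ = e^1.7612 ≈ 5.819

5.82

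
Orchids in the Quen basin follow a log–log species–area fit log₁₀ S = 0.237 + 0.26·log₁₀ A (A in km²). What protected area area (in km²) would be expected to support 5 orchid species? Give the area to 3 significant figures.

59.8 km²

5 = 1.726 × A^0.26  ⇒  A^0.26 = 5/1.726 = 2.897
ln A = ln(2.897) / 0.26 = 1.0637 / 0.26 = 4.0913
A = e^4.0913 ≈ 59.81 km²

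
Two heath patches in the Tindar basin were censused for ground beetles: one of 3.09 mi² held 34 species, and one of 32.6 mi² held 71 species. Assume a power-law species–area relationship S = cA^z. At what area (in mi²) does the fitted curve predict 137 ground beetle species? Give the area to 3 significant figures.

z = ln(71/34) / ln(32.6/3.09) = 0.7363 / 2.3561 = 0.3125
c = 34 / 3.09^0.3125 = 34 / 1.423 = 23.9
A = (137/23.9)^(1/0.3125) ⇒ ln A = ln(5.733)/0.3125 = 5.5876
A = e^5.5876 ≈ 267.1 mi²

267 mi²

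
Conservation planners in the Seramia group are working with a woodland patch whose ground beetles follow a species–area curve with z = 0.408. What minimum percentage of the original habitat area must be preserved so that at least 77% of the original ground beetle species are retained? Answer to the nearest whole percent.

Need (A_new/A_old)^0.408 = 0.77, so A_new/A_old = 0.77^(1/0.408) = 0.77^2.451
ln(A_new/A_old) = ln 0.77 / 0.408 = -0.2614 / 0.408 = -0.6406
A_new/A_old = e^-0.6406 ≈ 0.527

53%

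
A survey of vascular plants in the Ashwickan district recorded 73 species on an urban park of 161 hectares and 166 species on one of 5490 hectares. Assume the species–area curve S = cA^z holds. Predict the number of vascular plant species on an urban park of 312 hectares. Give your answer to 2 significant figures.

85

z = ln(166/73) / ln(5490/161) = 0.8215 / 3.5293 = 0.2328
c = 73 / 161^0.2328 = 73 / 3.264 = 22.37
S₃ = 22.37 × 312^0.2328 = 22.37 × 3.807 ≈ 85.15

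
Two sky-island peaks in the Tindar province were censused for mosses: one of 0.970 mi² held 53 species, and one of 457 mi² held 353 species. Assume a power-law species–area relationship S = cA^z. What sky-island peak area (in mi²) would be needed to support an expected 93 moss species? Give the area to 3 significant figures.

z = ln(353/53) / ln(457/0.97) = 1.8962 / 6.1551 = 0.3081
c = 53 / 0.97^0.3081 = 53 / 0.9907 = 53.5
A = (93/53.5)^(1/0.3081) ⇒ ln A = ln(1.738)/0.3081 = 1.7948
A = e^1.7948 ≈ 6.018 mi²

6.02 mi²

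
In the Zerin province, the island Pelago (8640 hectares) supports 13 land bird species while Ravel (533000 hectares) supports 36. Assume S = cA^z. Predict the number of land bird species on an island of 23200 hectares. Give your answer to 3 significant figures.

16.6

z = ln(36/13) / ln(533000/8640) = 1.0186 / 4.1221 = 0.2471
c = 13 / 8640^0.2471 = 13 / 9.391 = 1.384
S₃ = 1.384 × 23200^0.2471 = 1.384 × 11.99 ≈ 16.59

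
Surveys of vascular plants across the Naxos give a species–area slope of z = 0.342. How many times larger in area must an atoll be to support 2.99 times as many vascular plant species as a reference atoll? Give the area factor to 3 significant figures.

24.6

(A₂/A₁)^0.342 = 2.99, so A₂/A₁ = 2.99^(1/0.342) = 2.99^2.924
ln(A₂/A₁) = ln 2.99 / 0.342 = 1.0953 / 0.342 = 3.2026
A₂/A₁ = e^3.2026 ≈ 24.6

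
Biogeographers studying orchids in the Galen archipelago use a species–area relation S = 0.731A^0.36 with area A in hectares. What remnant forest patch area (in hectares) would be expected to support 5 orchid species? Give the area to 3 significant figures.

5 = 0.731 × A^0.36  ⇒  A^0.36 = 5/0.731 = 6.84
ln A = ln(6.84) / 0.36 = 1.9228 / 0.36 = 5.3411
A = e^5.3411 ≈ 208.7 hectares

209 hectares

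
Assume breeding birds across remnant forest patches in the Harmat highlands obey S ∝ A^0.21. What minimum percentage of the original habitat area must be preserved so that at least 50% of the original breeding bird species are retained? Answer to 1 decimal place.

Need (A_new/A_old)^0.21 = 0.5, so A_new/A_old = 0.5^(1/0.21) = 0.5^4.762
ln(A_new/A_old) = ln 0.5 / 0.21 = -0.6931 / 0.21 = -3.3007
A_new/A_old = e^-3.3007 ≈ 0.03686

3.7%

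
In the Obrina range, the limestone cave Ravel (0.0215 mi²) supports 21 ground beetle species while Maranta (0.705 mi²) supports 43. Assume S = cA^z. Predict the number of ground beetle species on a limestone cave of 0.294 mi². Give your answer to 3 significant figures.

z = ln(43/21) / ln(0.705/0.0215) = 0.7167 / 3.4901 = 0.2053
c = 21 / 0.0215^0.2053 = 21 / 0.4545 = 46.2
S₃ = 46.2 × 0.294^0.2053 = 46.2 × 0.7777 ≈ 35.93

35.9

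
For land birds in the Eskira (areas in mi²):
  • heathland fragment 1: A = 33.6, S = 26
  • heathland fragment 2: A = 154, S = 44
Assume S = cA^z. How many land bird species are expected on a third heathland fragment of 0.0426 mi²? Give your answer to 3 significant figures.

z = ln(44/26) / ln(154/33.6) = 0.5261 / 1.5224 = 0.3456
c = 26 / 33.6^0.3456 = 26 / 3.369 = 7.718
S₃ = 7.718 × 0.0426^0.3456 = 7.718 × 0.336 ≈ 2.594

2.59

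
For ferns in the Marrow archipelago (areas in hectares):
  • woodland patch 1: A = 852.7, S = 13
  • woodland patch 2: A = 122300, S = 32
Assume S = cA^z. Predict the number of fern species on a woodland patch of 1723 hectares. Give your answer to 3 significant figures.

z = ln(32/13) / ln(122300/852.7) = 0.9008 / 4.9658 = 0.1814
c = 13 / 852.7^0.1814 = 13 / 3.401 = 3.822
S₃ = 3.822 × 1723^0.1814 = 3.822 × 3.864 ≈ 14.77

14.8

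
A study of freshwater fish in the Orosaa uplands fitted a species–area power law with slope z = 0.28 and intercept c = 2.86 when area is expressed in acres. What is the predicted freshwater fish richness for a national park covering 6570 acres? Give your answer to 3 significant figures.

33.5

S = 2.86 × 6570^0.28
ln S = ln 2.86 + 0.28 × ln 6570 = 1.0508 + 0.28 × 8.7903 = 3.5121
S = e^3.5121 ≈ 33.52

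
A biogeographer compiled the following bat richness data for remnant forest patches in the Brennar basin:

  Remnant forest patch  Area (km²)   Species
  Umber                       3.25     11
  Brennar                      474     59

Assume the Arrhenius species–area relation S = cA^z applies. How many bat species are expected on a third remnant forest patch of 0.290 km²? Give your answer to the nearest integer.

z = ln(59/11) / ln(474/3.25) = 1.6796 / 4.9826 = 0.3371
c = 11 / 3.25^0.3371 = 11 / 1.488 = 7.393
S₃ = 7.393 × 0.29^0.3371 = 7.393 × 0.6588 ≈ 4.871

5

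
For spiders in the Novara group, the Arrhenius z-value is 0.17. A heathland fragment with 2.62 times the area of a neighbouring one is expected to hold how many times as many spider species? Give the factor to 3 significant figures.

S₂/S₁ = (A₂/A₁)^z = 2.62^0.17
ln(S₂/S₁) = 0.17 × ln 2.62 = 0.17 × 0.9632 = 0.1637
S₂/S₁ = e^0.1637 ≈ 1.178

1.18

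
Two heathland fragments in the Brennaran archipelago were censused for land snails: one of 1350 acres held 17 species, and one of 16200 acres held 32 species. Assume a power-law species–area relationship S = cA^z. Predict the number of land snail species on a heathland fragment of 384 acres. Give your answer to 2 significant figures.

12

z = ln(32/17) / ln(16200/1350) = 0.6325 / 2.4849 = 0.2545
c = 17 / 1350^0.2545 = 17 / 6.263 = 2.714
S₃ = 2.714 × 384^0.2545 = 2.714 × 4.548 ≈ 12.34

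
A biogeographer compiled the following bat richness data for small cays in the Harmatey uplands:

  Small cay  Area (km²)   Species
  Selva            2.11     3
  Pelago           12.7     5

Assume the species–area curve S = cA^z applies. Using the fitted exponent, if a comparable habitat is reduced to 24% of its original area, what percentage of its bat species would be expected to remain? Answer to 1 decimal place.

66.6%

z = ln(5/3) / ln(12.7/2.11) = 0.5108 / 1.7949 = 0.2846
S_new/S_old = (A_new/A_old)^z = 0.24^0.2846 = exp(0.2846 × -1.4271) = 0.6662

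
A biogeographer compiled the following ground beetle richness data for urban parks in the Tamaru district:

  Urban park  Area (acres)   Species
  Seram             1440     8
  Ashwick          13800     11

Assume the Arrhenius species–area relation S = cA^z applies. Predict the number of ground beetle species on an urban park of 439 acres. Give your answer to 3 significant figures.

z = ln(11/8) / ln(13800/1440) = 0.3185 / 2.2600 = 0.1409
c = 8 / 1440^0.1409 = 8 / 2.786 = 2.871
S₃ = 2.871 × 439^0.1409 = 2.871 × 2.357 ≈ 6.767

6.77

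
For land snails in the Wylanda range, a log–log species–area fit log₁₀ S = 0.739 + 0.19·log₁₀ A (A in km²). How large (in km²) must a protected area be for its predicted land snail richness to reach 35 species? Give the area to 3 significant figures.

17300 km²

35 = 5.483 × A^0.19  ⇒  A^0.19 = 35/5.483 = 6.384
ln A = ln(6.384) / 0.19 = 1.8537 / 0.19 = 9.7565
A = e^9.7565 ≈ 17266 km²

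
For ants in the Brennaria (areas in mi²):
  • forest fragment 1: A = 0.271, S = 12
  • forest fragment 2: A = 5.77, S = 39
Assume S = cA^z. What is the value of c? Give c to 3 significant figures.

19.8

z = ln(S₂/S₁) / ln(A₂/A₁) = ln(39/12) / ln(5.77/0.271) = 1.1787 / 3.0583 = 0.3854
c = S₁ / A₁^z = 12 / 0.271^0.3854 = 12 / 0.6046 = 19.85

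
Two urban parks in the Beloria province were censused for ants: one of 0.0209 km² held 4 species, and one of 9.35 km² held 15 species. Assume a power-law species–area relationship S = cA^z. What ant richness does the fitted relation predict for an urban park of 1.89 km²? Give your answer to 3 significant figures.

z = ln(15/4) / ln(9.35/0.0209) = 1.3218 / 6.1034 = 0.2166
c = 4 / 0.0209^0.2166 = 4 / 0.4327 = 9.244
S₃ = 9.244 × 1.89^0.2166 = 9.244 × 1.148 ≈ 10.61

10.6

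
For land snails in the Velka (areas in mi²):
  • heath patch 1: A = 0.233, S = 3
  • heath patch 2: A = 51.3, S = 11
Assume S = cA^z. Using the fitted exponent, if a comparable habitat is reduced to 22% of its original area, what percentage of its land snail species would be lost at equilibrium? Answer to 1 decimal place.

30.6%

z = ln(11/3) / ln(51.3/0.233) = 1.2993 / 5.3944 = 0.2409
S_new/S_old = (A_new/A_old)^z = 0.22^0.2409 = exp(0.2409 × -1.5141) = 0.6944
Fraction lost = 1 − 0.6944 = 0.3056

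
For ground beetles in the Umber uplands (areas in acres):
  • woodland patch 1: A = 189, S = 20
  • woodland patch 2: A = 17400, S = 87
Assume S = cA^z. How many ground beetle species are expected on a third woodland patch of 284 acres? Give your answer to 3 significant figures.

z = ln(87/20) / ln(17400/189) = 1.4702 / 4.5225 = 0.3251
c = 20 / 189^0.3251 = 20 / 5.496 = 3.639
S₃ = 3.639 × 284^0.3251 = 3.639 × 6.274 ≈ 22.83

22.8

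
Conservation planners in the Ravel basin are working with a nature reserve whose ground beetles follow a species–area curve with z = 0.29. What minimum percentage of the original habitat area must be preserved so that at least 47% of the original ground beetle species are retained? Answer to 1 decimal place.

Need (A_new/A_old)^0.29 = 0.47, so A_new/A_old = 0.47^(1/0.29) = 0.47^3.448
ln(A_new/A_old) = ln 0.47 / 0.29 = -0.7550 / 0.29 = -2.6035
A_new/A_old = e^-2.6035 ≈ 0.07401

7.4%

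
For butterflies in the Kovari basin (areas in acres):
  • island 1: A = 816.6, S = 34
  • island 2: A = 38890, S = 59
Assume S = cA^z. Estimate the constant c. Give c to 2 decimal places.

z = ln(S₂/S₁) / ln(A₂/A₁) = ln(59/34) / ln(38890/816.6) = 0.5512 / 3.8633 = 0.1427
c = S₁ / A₁^z = 34 / 816.6^0.1427 = 34 / 2.603 = 13.06

13.06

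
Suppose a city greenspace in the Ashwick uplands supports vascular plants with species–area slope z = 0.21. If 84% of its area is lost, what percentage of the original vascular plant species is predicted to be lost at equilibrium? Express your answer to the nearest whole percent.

32%

S_new/S_old = (A_new/A_old)^z = 0.16^0.21
= exp(0.21 × ln 0.16) = exp(0.21 × -1.8326) = exp(-0.3848) ≈ 0.6806
Fraction lost = 1 − 0.6806 = 0.3194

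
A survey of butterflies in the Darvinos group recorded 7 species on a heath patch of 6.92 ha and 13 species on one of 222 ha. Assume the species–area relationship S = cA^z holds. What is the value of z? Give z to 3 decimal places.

0.178

Taking logs: ln S = ln c + z ln A, so z = (ln S₂ − ln S₁)/(ln A₂ − ln A₁).
z = ln(13/7) / ln(222/6.92) = ln(1.857) / ln(32.08) = 0.6190 / 3.4683 = 0.1785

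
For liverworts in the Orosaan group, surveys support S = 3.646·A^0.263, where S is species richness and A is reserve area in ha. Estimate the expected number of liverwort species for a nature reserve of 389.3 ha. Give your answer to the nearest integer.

18

S = 3.646 × 389.3^0.263
ln S = ln 3.646 + 0.263 × ln 389.3 = 1.2936 + 0.263 × 5.9644 = 2.8623
S = e^2.8623 ≈ 17.5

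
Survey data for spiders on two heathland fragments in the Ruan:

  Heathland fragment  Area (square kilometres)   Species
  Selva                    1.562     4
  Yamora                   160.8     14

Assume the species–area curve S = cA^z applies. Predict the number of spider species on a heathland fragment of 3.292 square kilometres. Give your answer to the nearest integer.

z = ln(14/4) / ln(160.8/1.562) = 1.2528 / 4.6342 = 0.2703
c = 4 / 1.562^0.2703 = 4 / 1.128 = 3.546
S₃ = 3.546 × 3.292^0.2703 = 3.546 × 1.38 ≈ 4.893

5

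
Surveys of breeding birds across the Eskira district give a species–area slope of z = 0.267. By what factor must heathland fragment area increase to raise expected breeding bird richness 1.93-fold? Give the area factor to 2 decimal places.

11.74

(A₂/A₁)^0.267 = 1.93, so A₂/A₁ = 1.93^(1/0.267) = 1.93^3.745
ln(A₂/A₁) = ln 1.93 / 0.267 = 0.6575 / 0.267 = 2.4626
A₂/A₁ = e^2.4626 ≈ 11.74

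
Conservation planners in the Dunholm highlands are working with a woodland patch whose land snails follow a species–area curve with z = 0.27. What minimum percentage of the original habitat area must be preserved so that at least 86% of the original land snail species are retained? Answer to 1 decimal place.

Need (A_new/A_old)^0.27 = 0.86, so A_new/A_old = 0.86^(1/0.27) = 0.86^3.704
ln(A_new/A_old) = ln 0.86 / 0.27 = -0.1508 / 0.27 = -0.5586
A_new/A_old = e^-0.5586 ≈ 0.572

57.2%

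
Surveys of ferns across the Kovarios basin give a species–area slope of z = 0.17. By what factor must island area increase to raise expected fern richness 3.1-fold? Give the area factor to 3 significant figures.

777

(A₂/A₁)^0.17 = 3.1, so A₂/A₁ = 3.1^(1/0.17) = 3.1^5.882
ln(A₂/A₁) = ln 3.1 / 0.17 = 1.1314 / 0.17 = 6.6553
A₂/A₁ = e^6.6553 ≈ 776.9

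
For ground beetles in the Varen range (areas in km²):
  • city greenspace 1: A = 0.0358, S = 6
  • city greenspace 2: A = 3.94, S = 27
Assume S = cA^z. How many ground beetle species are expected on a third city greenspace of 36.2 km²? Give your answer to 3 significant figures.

54.9

z = ln(27/6) / ln(3.94/0.0358) = 1.5041 / 4.7010 = 0.3199
c = 6 / 0.0358^0.3199 = 6 / 0.3446 = 17.41
S₃ = 17.41 × 36.2^0.3199 = 17.41 × 3.153 ≈ 54.9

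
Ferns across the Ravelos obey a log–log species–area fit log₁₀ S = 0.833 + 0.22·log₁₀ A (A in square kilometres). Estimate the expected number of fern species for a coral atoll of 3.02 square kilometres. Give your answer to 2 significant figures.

8.7

S = 6.808 × 3.02^0.22
ln S = ln 6.808 + 0.22 × ln 3.02 = 1.9181 + 0.22 × 1.1053 = 2.1612
S = e^2.1612 ≈ 8.682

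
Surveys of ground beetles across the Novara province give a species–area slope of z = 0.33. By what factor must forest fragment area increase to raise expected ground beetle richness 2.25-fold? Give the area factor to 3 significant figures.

11.7

(A₂/A₁)^0.33 = 2.25, so A₂/A₁ = 2.25^(1/0.33) = 2.25^3.03
ln(A₂/A₁) = ln 2.25 / 0.33 = 0.8109 / 0.33 = 2.4574
A₂/A₁ = e^2.4574 ≈ 11.67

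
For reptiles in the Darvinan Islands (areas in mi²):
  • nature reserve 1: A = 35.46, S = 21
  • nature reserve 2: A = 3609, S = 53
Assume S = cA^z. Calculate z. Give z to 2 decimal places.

Taking logs: ln S = ln c + z ln A, so z = (ln S₂ − ln S₁)/(ln A₂ − ln A₁).
z = ln(53/21) / ln(3609/35.46) = ln(2.524) / ln(101.8) = 0.9258 / 4.6228 = 0.2003

0.20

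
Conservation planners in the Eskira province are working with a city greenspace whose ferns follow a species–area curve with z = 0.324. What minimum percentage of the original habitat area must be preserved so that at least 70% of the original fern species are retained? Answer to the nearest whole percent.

Need (A_new/A_old)^0.324 = 0.7, so A_new/A_old = 0.7^(1/0.324) = 0.7^3.086
ln(A_new/A_old) = ln 0.7 / 0.324 = -0.3567 / 0.324 = -1.1008
A_new/A_old = e^-1.1008 ≈ 0.3326

33%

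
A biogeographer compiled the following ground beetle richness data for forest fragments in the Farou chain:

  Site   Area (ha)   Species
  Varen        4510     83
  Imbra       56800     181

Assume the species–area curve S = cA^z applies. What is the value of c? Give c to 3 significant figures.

6.23

z = ln(S₂/S₁) / ln(A₂/A₁) = ln(181/83) / ln(56800/4510) = 0.7797 / 2.5332 = 0.3078
c = S₁ / A₁^z = 83 / 4510^0.3078 = 83 / 13.32 = 6.229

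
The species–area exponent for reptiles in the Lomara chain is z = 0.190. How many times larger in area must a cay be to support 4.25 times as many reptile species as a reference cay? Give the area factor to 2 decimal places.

2029.13

(A₂/A₁)^0.19 = 4.25, so A₂/A₁ = 4.25^(1/0.19) = 4.25^5.263
ln(A₂/A₁) = ln 4.25 / 0.19 = 1.4469 / 0.19 = 7.6154
A₂/A₁ = e^7.6154 ≈ 2029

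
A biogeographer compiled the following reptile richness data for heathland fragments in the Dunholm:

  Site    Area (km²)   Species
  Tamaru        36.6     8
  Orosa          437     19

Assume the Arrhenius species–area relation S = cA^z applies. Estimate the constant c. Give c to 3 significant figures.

z = ln(S₂/S₁) / ln(A₂/A₁) = ln(19/8) / ln(437/36.6) = 0.8650 / 2.4799 = 0.3488
c = S₁ / A₁^z = 8 / 36.6^0.3488 = 8 / 3.51 = 2.279

2.28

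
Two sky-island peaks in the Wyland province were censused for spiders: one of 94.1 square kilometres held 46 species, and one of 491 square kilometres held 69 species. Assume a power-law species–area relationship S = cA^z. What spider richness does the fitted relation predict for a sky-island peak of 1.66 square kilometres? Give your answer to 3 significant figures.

17.1

z = ln(69/46) / ln(491/94.1) = 0.4055 / 1.6521 = 0.2454
c = 46 / 94.1^0.2454 = 46 / 3.05 = 15.08
S₃ = 15.08 × 1.66^0.2454 = 15.08 × 1.132 ≈ 17.08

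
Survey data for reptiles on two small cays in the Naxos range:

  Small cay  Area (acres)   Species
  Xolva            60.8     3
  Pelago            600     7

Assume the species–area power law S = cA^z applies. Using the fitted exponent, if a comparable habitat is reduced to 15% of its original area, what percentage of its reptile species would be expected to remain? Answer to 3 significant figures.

49.6%

z = ln(7/3) / ln(600/60.8) = 0.8473 / 2.2893 = 0.3701
S_new/S_old = (A_new/A_old)^z = 0.15^0.3701 = exp(0.3701 × -1.8971) = 0.4955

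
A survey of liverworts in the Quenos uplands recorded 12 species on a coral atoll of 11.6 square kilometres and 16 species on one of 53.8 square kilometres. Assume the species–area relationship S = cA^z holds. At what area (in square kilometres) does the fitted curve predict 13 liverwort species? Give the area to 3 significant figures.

17.8 square kilometres

z = ln(16/12) / ln(53.8/11.6) = 0.2877 / 1.5343 = 0.1875
c = 12 / 11.6^0.1875 = 12 / 1.583 = 7.579
A = (13/7.579)^(1/0.1875) ⇒ ln A = ln(1.715)/0.1875 = 2.8779
A = e^2.8779 ≈ 17.78 square kilometres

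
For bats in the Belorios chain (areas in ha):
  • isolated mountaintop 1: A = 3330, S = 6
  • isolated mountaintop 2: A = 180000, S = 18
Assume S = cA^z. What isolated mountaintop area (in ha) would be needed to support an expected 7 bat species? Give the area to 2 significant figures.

5800 ha

z = ln(18/6) / ln(180000/3330) = 1.0986 / 3.9900 = 0.2753
c = 6 / 3330^0.2753 = 6 / 9.33 = 0.6431
A = (7/0.6431)^(1/0.2753) ⇒ ln A = ln(10.88)/0.2753 = 8.6706
A = e^8.6706 ≈ 5829 ha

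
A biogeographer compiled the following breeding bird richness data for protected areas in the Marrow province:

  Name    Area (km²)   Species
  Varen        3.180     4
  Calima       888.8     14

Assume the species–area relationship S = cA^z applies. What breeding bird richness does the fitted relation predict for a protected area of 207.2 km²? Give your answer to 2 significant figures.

10

z = ln(14/4) / ln(888.8/3.18) = 1.2528 / 5.6330 = 0.2224
c = 4 / 3.18^0.2224 = 4 / 1.293 = 3.093
S₃ = 3.093 × 207.2^0.2224 = 3.093 × 3.275 ≈ 10.13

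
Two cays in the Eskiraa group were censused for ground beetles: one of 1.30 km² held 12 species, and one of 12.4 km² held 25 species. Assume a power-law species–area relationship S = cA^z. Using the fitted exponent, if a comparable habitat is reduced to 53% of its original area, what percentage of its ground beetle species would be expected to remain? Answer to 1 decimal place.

81.3%

z = ln(25/12) / ln(12.4/1.3) = 0.7340 / 2.2553 = 0.3254
S_new/S_old = (A_new/A_old)^z = 0.53^0.3254 = exp(0.3254 × -0.6349) = 0.8133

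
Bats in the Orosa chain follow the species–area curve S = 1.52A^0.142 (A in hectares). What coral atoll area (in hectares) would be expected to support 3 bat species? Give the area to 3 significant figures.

3 = 1.52 × A^0.142  ⇒  A^0.142 = 3/1.52 = 1.974
ln A = ln(1.974) / 0.142 = 0.6799 / 0.142 = 4.7880
A = e^4.7880 ≈ 120.1 hectares

120 hectares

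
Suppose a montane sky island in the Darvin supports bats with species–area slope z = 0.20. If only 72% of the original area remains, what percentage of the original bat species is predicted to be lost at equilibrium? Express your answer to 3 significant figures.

S_new/S_old = (A_new/A_old)^z = 0.72^0.2
= exp(0.2 × ln 0.72) = exp(0.2 × -0.3285) = exp(-0.0657) ≈ 0.9364
Fraction lost = 1 − 0.9364 = 0.06359

6.36%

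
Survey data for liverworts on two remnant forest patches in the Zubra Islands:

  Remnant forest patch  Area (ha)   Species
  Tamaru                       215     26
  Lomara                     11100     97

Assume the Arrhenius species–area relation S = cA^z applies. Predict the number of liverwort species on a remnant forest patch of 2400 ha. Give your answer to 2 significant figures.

58

z = ln(97/26) / ln(11100/215) = 1.3166 / 3.9441 = 0.3338
c = 26 / 215^0.3338 = 26 / 6.006 = 4.329
S₃ = 4.329 × 2400^0.3338 = 4.329 × 13.44 ≈ 58.18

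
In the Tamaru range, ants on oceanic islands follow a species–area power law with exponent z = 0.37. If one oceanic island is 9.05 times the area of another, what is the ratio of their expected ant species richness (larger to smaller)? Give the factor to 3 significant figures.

S₂/S₁ = (A₂/A₁)^z = 9.05^0.37
ln(S₂/S₁) = 0.37 × ln 9.05 = 0.37 × 2.2028 = 0.8150
S₂/S₁ = e^0.8150 ≈ 2.259

2.26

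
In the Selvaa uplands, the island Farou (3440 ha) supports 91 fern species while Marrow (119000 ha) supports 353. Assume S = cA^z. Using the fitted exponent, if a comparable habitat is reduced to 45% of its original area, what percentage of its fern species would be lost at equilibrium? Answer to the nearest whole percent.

26%

z = ln(353/91) / ln(119000/3440) = 1.3556 / 3.5437 = 0.3825
S_new/S_old = (A_new/A_old)^z = 0.45^0.3825 = exp(0.3825 × -0.7985) = 0.7368
Fraction lost = 1 − 0.7368 = 0.2632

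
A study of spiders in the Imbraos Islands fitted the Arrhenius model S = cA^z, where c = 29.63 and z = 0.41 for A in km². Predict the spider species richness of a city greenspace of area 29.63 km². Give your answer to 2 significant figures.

S = 29.63 × 29.63^0.41
ln S = ln 29.63 + 0.41 × ln 29.63 = 3.3888 + 0.41 × 3.3888 = 4.7782
S = e^4.7782 ≈ 118.9

120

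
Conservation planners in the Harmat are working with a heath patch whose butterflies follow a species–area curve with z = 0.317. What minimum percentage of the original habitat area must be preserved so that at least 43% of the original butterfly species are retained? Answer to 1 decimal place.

7.0%

Need (A_new/A_old)^0.317 = 0.43, so A_new/A_old = 0.43^(1/0.317) = 0.43^3.155
ln(A_new/A_old) = ln 0.43 / 0.317 = -0.8440 / 0.317 = -2.6624
A_new/A_old = e^-2.6624 ≈ 0.06978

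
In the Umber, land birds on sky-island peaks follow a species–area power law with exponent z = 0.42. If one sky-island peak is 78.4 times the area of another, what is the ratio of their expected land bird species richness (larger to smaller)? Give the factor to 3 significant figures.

6.25

S₂/S₁ = (A₂/A₁)^z = 78.4^0.42
ln(S₂/S₁) = 0.42 × ln 78.4 = 0.42 × 4.3618 = 1.8320
S₂/S₁ = e^1.8320 ≈ 6.246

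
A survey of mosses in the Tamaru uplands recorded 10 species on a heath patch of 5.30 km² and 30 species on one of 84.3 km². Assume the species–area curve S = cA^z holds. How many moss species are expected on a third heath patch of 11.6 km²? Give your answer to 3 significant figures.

13.6

z = ln(30/10) / ln(84.3/5.3) = 1.0986 / 2.7667 = 0.3971
c = 10 / 5.3^0.3971 = 10 / 1.939 = 5.157
S₃ = 5.157 × 11.6^0.3971 = 5.157 × 2.647 ≈ 13.65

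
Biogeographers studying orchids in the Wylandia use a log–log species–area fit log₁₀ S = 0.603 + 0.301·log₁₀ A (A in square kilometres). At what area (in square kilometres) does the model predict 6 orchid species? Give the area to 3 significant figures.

6 = 4.009 × A^0.301  ⇒  A^0.301 = 6/4.009 = 1.497
ln A = ln(1.497) / 0.301 = 0.4033 / 0.301 = 1.3399
A = e^1.3399 ≈ 3.819 square kilometres

3.82 square kilometres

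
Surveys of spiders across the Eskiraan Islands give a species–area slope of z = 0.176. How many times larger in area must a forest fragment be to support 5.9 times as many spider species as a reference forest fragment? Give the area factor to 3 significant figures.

24000

(A₂/A₁)^0.176 = 5.9, so A₂/A₁ = 5.9^(1/0.176) = 5.9^5.682
ln(A₂/A₁) = ln 5.9 / 0.176 = 1.7750 / 0.176 = 10.0850
A₂/A₁ = e^10.0850 ≈ 23980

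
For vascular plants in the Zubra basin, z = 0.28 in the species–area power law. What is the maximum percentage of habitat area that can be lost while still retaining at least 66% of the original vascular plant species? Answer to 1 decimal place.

Need (A_new/A_old)^0.28 = 0.66, so A_new/A_old = 0.66^(1/0.28) = 0.66^3.571
ln(A_new/A_old) = ln 0.66 / 0.28 = -0.4155 / 0.28 = -1.4840
A_new/A_old = e^-1.4840 ≈ 0.2267
Fraction that can be lost = 1 − 0.2267 = 0.7733

77.3%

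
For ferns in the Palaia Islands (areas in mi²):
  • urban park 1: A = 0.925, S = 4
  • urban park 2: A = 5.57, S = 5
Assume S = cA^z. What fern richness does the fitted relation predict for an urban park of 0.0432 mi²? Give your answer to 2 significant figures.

z = ln(5/4) / ln(5.57/0.925) = 0.2231 / 1.7954 = 0.1243
c = 4 / 0.925^0.1243 = 4 / 0.9904 = 4.039
S₃ = 4.039 × 0.0432^0.1243 = 4.039 × 0.6767 ≈ 2.733

2.7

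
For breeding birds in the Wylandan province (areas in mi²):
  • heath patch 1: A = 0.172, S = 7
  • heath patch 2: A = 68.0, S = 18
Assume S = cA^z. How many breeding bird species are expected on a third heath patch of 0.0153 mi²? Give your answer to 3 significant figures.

z = ln(18/7) / ln(68/0.172) = 0.9445 / 5.9798 = 0.1579
c = 7 / 0.172^0.1579 = 7 / 0.7573 = 9.244
S₃ = 9.244 × 0.0153^0.1579 = 9.244 × 0.5168 ≈ 4.777

4.78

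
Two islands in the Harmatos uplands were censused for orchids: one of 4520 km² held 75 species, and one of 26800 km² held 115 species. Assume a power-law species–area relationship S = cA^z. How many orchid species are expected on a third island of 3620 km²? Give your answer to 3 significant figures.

z = ln(115/75) / ln(26800/4520) = 0.4274 / 1.7799 = 0.2402
c = 75 / 4520^0.2402 = 75 / 7.547 = 9.937
S₃ = 9.937 × 3620^0.2402 = 9.937 × 7.155 ≈ 71.11

71.1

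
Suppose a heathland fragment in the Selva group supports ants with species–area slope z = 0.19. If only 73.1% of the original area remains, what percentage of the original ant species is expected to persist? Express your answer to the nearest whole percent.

S_new/S_old = (A_new/A_old)^z = 0.731^0.19
= exp(0.19 × ln 0.731) = exp(0.19 × -0.3133) = exp(-0.0595) ≈ 0.9422

94%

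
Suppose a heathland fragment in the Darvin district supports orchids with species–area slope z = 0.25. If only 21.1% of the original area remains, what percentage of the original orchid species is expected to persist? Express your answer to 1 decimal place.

67.8%

S_new/S_old = (A_new/A_old)^z = 0.211^0.25
= exp(0.25 × ln 0.211) = exp(0.25 × -1.5559) = exp(-0.3890) ≈ 0.6778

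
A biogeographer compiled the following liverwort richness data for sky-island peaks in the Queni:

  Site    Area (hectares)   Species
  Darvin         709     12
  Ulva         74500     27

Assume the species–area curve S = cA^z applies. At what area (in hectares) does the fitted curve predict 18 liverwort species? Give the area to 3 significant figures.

z = ln(27/12) / ln(74500/709) = 0.8109 / 4.6547 = 0.1742
c = 12 / 709^0.1742 = 12 / 3.138 = 3.824
A = (18/3.824)^(1/0.1742) ⇒ ln A = ln(4.707)/0.1742 = 8.8912
A = e^8.8912 ≈ 7268 hectares

7270 hectares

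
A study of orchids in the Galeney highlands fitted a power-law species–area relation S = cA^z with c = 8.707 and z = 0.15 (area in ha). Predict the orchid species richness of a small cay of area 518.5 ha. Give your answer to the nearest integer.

S = 8.707 × 518.5^0.15
ln S = ln 8.707 + 0.15 × ln 518.5 = 2.1641 + 0.15 × 6.2509 = 3.1018
S = e^3.1018 ≈ 22.24

22 species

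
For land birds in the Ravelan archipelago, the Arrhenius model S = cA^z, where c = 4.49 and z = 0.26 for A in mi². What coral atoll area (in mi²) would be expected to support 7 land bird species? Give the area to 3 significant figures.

7 = 4.49 × A^0.26  ⇒  A^0.26 = 7/4.49 = 1.559
ln A = ln(1.559) / 0.26 = 0.4441 / 0.26 = 1.7079
A = e^1.7079 ≈ 5.517 mi²

5.52 mi²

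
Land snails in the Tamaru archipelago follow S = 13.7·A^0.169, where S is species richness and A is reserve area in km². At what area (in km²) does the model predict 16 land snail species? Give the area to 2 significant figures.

16 = 13.7 × A^0.169  ⇒  A^0.169 = 16/13.7 = 1.168
ln A = ln(1.168) / 0.169 = 0.1552 / 0.169 = 0.9183
A = e^0.9183 ≈ 2.505 km²

2.5 km²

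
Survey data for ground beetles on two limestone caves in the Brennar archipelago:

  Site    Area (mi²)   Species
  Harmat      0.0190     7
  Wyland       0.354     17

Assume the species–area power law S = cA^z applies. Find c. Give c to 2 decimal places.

z = ln(S₂/S₁) / ln(A₂/A₁) = ln(17/7) / ln(0.354/0.019) = 0.8873 / 2.9249 = 0.3034
c = S₁ / A₁^z = 7 / 0.019^0.3034 = 7 / 0.3005 = 23.3

23.30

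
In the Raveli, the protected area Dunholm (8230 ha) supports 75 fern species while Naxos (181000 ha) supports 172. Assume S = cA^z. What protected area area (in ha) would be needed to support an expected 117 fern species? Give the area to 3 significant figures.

z = ln(172/75) / ln(181000/8230) = 0.8300 / 3.0907 = 0.2685
c = 75 / 8230^0.2685 = 75 / 11.26 = 6.662
A = (117/6.662)^(1/0.2685) ⇒ ln A = ln(17.56)/0.2685 = 10.6714
A = e^10.6714 ≈ 43106 ha

43100 ha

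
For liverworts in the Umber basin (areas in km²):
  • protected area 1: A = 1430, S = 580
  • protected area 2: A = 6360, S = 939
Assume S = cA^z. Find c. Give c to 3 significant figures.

z = ln(S₂/S₁) / ln(A₂/A₁) = ln(939/580) / ln(6360/1430) = 0.4818 / 1.4924 = 0.3228
c = S₁ / A₁^z = 580 / 1430^0.3228 = 580 / 10.44 = 55.56

55.6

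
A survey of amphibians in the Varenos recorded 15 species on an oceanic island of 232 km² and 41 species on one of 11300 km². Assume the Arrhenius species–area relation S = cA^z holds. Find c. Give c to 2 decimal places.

z = ln(S₂/S₁) / ln(A₂/A₁) = ln(41/15) / ln(11300/232) = 1.0055 / 3.8858 = 0.2588
c = S₁ / A₁^z = 15 / 232^0.2588 = 15 / 4.094 = 3.664

3.66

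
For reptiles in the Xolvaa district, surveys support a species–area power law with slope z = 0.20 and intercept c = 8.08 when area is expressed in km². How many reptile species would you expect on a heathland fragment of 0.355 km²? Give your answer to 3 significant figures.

6.57

S = 8.08 × 0.355^0.2
ln S = ln 8.08 + 0.2 × ln 0.355 = 2.0894 + 0.2 × -1.0356 = 1.8823
S = e^1.8823 ≈ 6.568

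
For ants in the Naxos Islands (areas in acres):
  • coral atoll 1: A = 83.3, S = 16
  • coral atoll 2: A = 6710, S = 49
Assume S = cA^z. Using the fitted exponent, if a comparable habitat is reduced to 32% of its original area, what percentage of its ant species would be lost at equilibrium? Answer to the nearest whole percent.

25%

z = ln(49/16) / ln(6710/83.3) = 1.1192 / 4.3889 = 0.2550
S_new/S_old = (A_new/A_old)^z = 0.32^0.2550 = exp(0.2550 × -1.1394) = 0.7478
Fraction lost = 1 − 0.7478 = 0.2522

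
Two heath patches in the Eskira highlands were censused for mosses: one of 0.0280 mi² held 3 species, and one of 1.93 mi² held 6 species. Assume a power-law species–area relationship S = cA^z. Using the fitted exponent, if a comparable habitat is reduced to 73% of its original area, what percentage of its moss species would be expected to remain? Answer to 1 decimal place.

95.0%

z = ln(6/3) / ln(1.93/0.028) = 0.6931 / 4.2331 = 0.1637
S_new/S_old = (A_new/A_old)^z = 0.73^0.1637 = exp(0.1637 × -0.3147) = 0.9498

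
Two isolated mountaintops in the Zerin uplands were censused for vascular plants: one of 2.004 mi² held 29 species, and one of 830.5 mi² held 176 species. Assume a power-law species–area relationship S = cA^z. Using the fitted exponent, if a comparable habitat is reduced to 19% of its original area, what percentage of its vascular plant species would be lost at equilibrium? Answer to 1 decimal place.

39.2%

z = ln(176/29) / ln(830.5/2.004) = 1.8032 / 6.0269 = 0.2992
S_new/S_old = (A_new/A_old)^z = 0.19^0.2992 = exp(0.2992 × -1.6607) = 0.6084
Fraction lost = 1 − 0.6084 = 0.3916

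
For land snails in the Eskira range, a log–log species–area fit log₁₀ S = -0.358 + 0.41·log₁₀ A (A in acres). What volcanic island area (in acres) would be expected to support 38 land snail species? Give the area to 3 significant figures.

53200 acres

38 = 0.4385 × A^0.41  ⇒  A^0.41 = 38/0.4385 = 86.65
ln A = ln(86.65) / 0.41 = 4.4619 / 0.41 = 10.8827
A = e^10.8827 ≈ 53248 acres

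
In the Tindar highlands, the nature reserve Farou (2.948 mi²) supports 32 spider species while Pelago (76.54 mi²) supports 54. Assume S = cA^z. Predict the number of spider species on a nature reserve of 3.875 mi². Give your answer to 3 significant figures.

z = ln(54/32) / ln(76.54/2.948) = 0.5232 / 3.2567 = 0.1607
c = 32 / 2.948^0.1607 = 32 / 1.19 = 26.9
S₃ = 26.9 × 3.875^0.1607 = 26.9 × 1.243 ≈ 33.44

33.4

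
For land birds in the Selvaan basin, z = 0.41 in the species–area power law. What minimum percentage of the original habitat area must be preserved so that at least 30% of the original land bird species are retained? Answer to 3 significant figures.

5.31%

Need (A_new/A_old)^0.41 = 0.3, so A_new/A_old = 0.3^(1/0.41) = 0.3^2.439
ln(A_new/A_old) = ln 0.3 / 0.41 = -1.2040 / 0.41 = -2.9365
A_new/A_old = e^-2.9365 ≈ 0.05305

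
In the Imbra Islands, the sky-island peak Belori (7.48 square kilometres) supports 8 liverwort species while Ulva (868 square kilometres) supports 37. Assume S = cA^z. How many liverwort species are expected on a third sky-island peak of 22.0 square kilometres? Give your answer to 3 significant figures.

11.3

z = ln(37/8) / ln(868/7.48) = 1.5315 / 4.7540 = 0.3221
c = 8 / 7.48^0.3221 = 8 / 1.912 = 4.184
S₃ = 4.184 × 22^0.3221 = 4.184 × 2.707 ≈ 11.32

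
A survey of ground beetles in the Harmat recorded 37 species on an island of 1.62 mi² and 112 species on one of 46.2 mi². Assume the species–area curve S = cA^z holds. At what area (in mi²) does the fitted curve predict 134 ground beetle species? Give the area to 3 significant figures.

z = ln(112/37) / ln(46.2/1.62) = 1.1076 / 3.3506 = 0.3306
c = 37 / 1.62^0.3306 = 37 / 1.173 = 31.55
A = (134/31.55)^(1/0.3306) ⇒ ln A = ln(4.248)/0.3306 = 4.3755
A = e^4.3755 ≈ 79.48 mi²

79.5 mi²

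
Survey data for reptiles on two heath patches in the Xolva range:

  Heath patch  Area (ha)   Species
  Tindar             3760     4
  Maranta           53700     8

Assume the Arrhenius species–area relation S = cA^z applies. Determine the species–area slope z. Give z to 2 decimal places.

Taking logs: ln S = ln c + z ln A, so z = (ln S₂ − ln S₁)/(ln A₂ − ln A₁).
z = ln(8/4) / ln(53700/3760) = ln(2) / ln(14.28) = 0.6931 / 2.6590 = 0.2607

0.26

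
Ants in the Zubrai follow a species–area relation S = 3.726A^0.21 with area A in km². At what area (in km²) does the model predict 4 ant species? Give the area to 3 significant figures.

4 = 3.726 × A^0.21  ⇒  A^0.21 = 4/3.726 = 1.074
ln A = ln(1.074) / 0.21 = 0.0710 / 0.21 = 0.3379
A = e^0.3379 ≈ 1.402 km²

1.40 km²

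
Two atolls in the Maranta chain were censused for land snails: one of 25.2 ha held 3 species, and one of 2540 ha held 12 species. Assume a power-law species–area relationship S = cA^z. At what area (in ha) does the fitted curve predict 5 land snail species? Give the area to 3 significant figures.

138 ha

z = ln(12/3) / ln(2540/25.2) = 1.3863 / 4.6131 = 0.3005
c = 3 / 25.2^0.3005 = 3 / 2.637 = 1.138
A = (5/1.138)^(1/0.3005) ⇒ ln A = ln(4.395)/0.3005 = 4.9267
A = e^4.9267 ≈ 137.9 ha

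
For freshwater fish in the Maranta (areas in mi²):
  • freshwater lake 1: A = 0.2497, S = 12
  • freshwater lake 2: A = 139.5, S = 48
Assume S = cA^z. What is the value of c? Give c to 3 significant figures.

16.3

z = ln(S₂/S₁) / ln(A₂/A₁) = ln(48/12) / ln(139.5/0.2497) = 1.3863 / 6.3256 = 0.2192
c = S₁ / A₁^z = 12 / 0.2497^0.2192 = 12 / 0.7378 = 16.26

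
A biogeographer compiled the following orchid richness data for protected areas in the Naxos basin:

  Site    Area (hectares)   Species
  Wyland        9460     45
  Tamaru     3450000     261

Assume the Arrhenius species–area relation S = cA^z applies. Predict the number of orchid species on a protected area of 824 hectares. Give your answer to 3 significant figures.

z = ln(261/45) / ln(3450000/9460) = 1.7579 / 5.8991 = 0.2980
c = 45 / 9460^0.2980 = 45 / 15.3 = 2.941
S₃ = 2.941 × 824^0.2980 = 2.941 × 7.395 ≈ 21.74

21.7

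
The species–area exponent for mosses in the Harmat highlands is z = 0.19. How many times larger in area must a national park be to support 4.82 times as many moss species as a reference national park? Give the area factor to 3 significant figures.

3940

(A₂/A₁)^0.19 = 4.82, so A₂/A₁ = 4.82^(1/0.19) = 4.82^5.263
ln(A₂/A₁) = ln 4.82 / 0.19 = 1.5728 / 0.19 = 8.2778
A₂/A₁ = e^8.2778 ≈ 3935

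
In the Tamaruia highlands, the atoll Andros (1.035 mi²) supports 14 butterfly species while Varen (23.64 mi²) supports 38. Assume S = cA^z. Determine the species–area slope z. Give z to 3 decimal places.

Taking logs: ln S = ln c + z ln A, so z = (ln S₂ − ln S₁)/(ln A₂ − ln A₁).
z = ln(38/14) / ln(23.64/1.035) = ln(2.714) / ln(22.84) = 0.9985 / 3.1285 = 0.3192

0.319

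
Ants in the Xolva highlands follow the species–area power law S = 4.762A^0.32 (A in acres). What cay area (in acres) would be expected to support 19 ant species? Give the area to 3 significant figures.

75.5 acres

19 = 4.762 × A^0.32  ⇒  A^0.32 = 19/4.762 = 3.99
ln A = ln(3.99) / 0.32 = 1.3838 / 0.32 = 4.3243
A = e^4.3243 ≈ 75.51 acres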